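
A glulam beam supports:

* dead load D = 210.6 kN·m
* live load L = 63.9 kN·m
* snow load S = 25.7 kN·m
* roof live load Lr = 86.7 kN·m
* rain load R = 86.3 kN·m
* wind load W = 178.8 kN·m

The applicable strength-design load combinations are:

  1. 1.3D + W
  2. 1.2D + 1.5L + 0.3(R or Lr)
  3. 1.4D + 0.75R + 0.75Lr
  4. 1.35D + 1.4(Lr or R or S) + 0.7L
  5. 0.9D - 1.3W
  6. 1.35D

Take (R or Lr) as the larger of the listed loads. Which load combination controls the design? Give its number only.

Combination 1

(R or Lr) → Lr = 86.7 kN·m; (Lr or R or S) → Lr = 86.7 kN·m.
1. 1.3(210.6) + 1.0(178.8) = 273.78 + 178.80 = 452.58
2. 1.2(210.6) + 1.5(63.9) + 0.3(86.7) = 252.72 + 95.85 + 26.01 = 374.58
3. 1.4(210.6) + 0.75(86.3) + 0.75(86.7) = 424.59
4. 1.35(210.6) + 1.4(86.7) + 0.7(63.9) = 284.31 + 121.38 + 44.73 = 450.42
5. 0.9(210.6) - 1.3(178.8) = 189.54 - 232.44 = -42.90
6. 1.35(210.6) = 284.31
The largest value is 452.58 kN·m from combination 1.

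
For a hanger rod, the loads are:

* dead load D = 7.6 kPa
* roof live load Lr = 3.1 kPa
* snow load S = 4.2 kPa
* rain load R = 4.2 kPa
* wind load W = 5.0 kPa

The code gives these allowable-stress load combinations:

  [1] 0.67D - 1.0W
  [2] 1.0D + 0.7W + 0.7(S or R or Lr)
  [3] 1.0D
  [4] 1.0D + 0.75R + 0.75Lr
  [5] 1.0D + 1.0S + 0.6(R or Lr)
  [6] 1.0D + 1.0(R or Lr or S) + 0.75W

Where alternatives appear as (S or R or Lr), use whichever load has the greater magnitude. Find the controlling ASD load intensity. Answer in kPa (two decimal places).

15.55 kPa

(S or R or Lr) → S = 4.2 kPa; (R or Lr) → R = 4.2 kPa; (R or Lr or S) → R = 4.2 kPa.
[1] 0.67(7.6) - 1.0(5.0) = 5.09 - 5.00 = 0.09
[2] 1.0(7.6) + 0.7(5.0) + 0.7(4.2) = 7.60 + 3.50 + 2.94 = 14.04
[3] 1.0(7.6) = 7.60
[4] 1.0(7.6) + 0.75(4.2) + 0.75(3.1) = 7.60 + 3.15 + 2.33 = 13.08
[5] 1.0(7.6) + 1.0(4.2) + 0.6(4.2) = 7.60 + 4.20 + 2.52 = 14.32
[6] 1.0(7.6) + 1.0(4.2) + 0.75(5.0) = 7.60 + 4.20 + 3.75 = 15.55
Combination 6 governs: q = 15.55 kPa.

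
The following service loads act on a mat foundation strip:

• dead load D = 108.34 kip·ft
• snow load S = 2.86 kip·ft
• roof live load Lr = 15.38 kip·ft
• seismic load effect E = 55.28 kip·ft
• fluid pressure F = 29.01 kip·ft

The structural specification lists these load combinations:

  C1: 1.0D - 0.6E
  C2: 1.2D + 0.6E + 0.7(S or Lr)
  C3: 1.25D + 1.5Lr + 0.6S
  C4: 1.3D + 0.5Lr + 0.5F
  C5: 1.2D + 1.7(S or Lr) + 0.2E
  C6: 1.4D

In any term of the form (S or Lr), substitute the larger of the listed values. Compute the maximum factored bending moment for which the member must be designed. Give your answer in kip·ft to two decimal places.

(S or Lr) → Lr = 15.38 kip·ft.
C1: 1.0(108.34) - 0.6(55.28) = 108.34 - 33.17 = 75.17
C2: 1.2(108.34) + 0.6(55.28) + 0.7(15.38) = 173.94
C3: 1.25(108.34) + 1.5(15.38) + 0.6(2.86) = 160.21
C4: 1.3(108.34) + 0.5(15.38) + 0.5(29.01) = 140.84 + 7.69 + 14.51 = 163.04
C5: 1.2(108.34) + 1.7(15.38) + 0.2(55.28) = 167.21
C6: 1.4(108.34) = 151.68
The controlling combination is 2, giving 173.94 kip·ft.

173.94 kip·ft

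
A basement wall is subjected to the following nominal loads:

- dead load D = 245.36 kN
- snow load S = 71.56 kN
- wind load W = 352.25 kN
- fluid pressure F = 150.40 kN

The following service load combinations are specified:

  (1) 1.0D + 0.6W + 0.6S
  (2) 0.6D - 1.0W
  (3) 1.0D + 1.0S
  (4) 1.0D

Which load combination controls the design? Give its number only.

(1) 1.0(245.36) + 0.6(352.25) + 0.6(71.56) = 245.36 + 211.35 + 42.94 = 499.65
(2) 0.6(245.36) - 1.0(352.25) = 147.22 - 352.25 = -205.03
(3) 1.0(245.36) + 1.0(71.56) = 245.36 + 71.56 = 316.92
(4) 1.0(245.36) = 245.36
The largest value is 499.65 kN from combination 1.

Combination 1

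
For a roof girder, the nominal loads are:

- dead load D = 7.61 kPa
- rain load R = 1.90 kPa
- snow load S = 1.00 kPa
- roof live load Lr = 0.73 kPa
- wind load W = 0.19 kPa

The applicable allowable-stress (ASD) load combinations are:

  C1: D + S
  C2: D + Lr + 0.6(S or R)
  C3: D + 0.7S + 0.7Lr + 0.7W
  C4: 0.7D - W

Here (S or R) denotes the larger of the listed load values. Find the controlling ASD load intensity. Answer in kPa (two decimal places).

9.48 kPa

(S or R) → R = 1.90 kPa.
C1: 1.0(7.61) + 1.0(1.00) = 8.61
C2: 1.0(7.61) + 1.0(0.73) + 0.6(1.90) = 9.48
C3: 1.0(7.61) + 0.7(1.00) + 0.7(0.73) + 0.7(0.19) = 8.95
C4: 0.7(7.61) - 1.0(0.19) = 5.14
Combination 2 governs: q = 9.48 kPa.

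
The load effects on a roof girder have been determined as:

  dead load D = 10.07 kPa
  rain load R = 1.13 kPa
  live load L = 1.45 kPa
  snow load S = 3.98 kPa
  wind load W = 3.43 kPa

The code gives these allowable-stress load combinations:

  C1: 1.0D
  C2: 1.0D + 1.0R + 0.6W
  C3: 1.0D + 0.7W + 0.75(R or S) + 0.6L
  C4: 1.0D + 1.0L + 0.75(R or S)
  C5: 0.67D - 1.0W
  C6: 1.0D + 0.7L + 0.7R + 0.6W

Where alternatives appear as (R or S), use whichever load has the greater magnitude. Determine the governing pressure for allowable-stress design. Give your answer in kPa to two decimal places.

16.33 kPa

(R or S) → S = 3.98 kPa.
C1: 1.0(10.07) = 10.07
C2: 1.0(10.07) + 1.0(1.13) + 0.6(3.43) = 10.07 + 1.13 + 2.06 = 13.26
C3: 1.0(10.07) + 0.7(3.43) + 0.75(3.98) + 0.6(1.45) = 10.07 + 2.40 + 2.99 + 0.87 = 16.33
C4: 1.0(10.07) + 1.0(1.45) + 0.75(3.98) = 10.07 + 1.45 + 2.99 = 14.51
C5: 0.67(10.07) - 1.0(3.43) = 6.75 - 3.43 = 3.32
C6: 1.0(10.07) + 0.7(1.45) + 0.7(1.13) + 0.6(3.43) = 13.93
Combination 3 governs: p = 16.33 kPa.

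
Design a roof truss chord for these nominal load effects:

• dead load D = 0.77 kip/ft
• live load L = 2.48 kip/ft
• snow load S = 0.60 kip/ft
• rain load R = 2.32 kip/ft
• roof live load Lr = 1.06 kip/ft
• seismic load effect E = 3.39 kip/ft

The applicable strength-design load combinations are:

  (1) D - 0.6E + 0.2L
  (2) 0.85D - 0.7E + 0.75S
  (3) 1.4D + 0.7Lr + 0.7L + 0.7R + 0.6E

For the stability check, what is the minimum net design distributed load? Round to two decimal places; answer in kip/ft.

-1.27 kip/ft

(1) 1.0(0.77) - 0.6(3.39) + 0.2(2.48) = -0.77
(2) 0.85(0.77) - 0.7(3.39) + 0.75(0.60) = 0.65 - 2.37 + 0.45 = -1.27
(3) 1.4(0.77) + 0.7(1.06) + 0.7(2.48) + 0.7(2.32) + 0.6(3.39) = 1.08 + 0.74 + 1.74 + 1.62 + 2.03 = 7.21
Combination 2 gives the minimum: -1.27 kip/ft.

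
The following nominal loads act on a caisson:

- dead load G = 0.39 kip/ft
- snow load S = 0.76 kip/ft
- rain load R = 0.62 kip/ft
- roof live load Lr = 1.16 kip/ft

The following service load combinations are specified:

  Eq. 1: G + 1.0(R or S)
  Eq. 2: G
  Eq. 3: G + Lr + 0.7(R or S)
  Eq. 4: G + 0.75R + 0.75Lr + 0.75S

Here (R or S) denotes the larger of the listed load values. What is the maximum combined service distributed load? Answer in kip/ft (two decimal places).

(R or S) → S = 0.76 kip/ft.
Eq. 1: 1.0(0.39) + 1.0(0.76) = 1.15
Eq. 2: 1.0(0.39) = 0.39
Eq. 3: 1.0(0.39) + 1.0(1.16) + 0.7(0.76) = 2.08
Eq. 4: 1.0(0.39) + 0.75(0.62) + 0.75(1.16) + 0.75(0.76) = 2.30
The controlling combination is 4, giving 2.30 kip/ft.

2.30 kip/ft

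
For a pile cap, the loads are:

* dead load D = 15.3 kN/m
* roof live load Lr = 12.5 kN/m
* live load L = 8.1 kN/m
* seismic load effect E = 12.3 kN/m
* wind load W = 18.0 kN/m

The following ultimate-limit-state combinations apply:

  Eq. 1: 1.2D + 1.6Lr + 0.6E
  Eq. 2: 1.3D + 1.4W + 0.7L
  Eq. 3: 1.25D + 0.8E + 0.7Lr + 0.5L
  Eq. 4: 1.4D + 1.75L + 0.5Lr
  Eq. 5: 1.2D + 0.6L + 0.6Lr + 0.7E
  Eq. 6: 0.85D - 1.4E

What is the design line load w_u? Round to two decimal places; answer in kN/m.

Eq. 1: 1.2(15.3) + 1.6(12.5) + 0.6(12.3) = 18.36 + 20.00 + 7.38 = 45.74
Eq. 2: 1.3(15.3) + 1.4(18.0) + 0.7(8.1) = 19.89 + 25.20 + 5.67 = 50.76
Eq. 3: 1.25(15.3) + 0.8(12.3) + 0.7(12.5) + 0.5(8.1) = 19.13 + 9.84 + 8.75 + 4.05 = 41.77
Eq. 4: 1.4(15.3) + 1.75(8.1) + 0.5(12.5) = 21.42 + 14.18 + 6.25 = 41.85
Eq. 5: 1.2(15.3) + 0.6(8.1) + 0.6(12.5) + 0.7(12.3) = 18.36 + 4.86 + 7.50 + 8.61 = 39.33
Eq. 6: 0.85(15.3) - 1.4(12.3) = -4.22
Maximum is from combination 2.

50.76 kN/m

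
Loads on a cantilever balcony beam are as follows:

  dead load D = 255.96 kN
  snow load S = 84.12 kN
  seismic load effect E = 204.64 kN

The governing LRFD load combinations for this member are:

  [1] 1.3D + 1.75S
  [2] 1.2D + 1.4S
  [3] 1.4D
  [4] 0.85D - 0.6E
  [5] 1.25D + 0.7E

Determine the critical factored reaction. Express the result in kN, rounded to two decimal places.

479.96 kN

[1] 1.3(255.96) + 1.75(84.12) = 332.75 + 147.21 = 479.96
[2] 1.2(255.96) + 1.4(84.12) = 307.15 + 117.77 = 424.92
[3] 1.4(255.96) = 358.34
[4] 0.85(255.96) - 0.6(204.64) = 94.78
[5] 1.25(255.96) + 0.7(204.64) = 319.95 + 143.25 = 463.20
Maximum is from combination 1.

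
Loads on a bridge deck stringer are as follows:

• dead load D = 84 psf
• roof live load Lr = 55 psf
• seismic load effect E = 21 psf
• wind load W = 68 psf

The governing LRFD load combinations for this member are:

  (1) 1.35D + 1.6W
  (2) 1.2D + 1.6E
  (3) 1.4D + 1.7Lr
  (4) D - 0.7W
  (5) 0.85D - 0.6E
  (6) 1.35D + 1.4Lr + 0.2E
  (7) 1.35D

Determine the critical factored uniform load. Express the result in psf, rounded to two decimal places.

222.20 psf

(1) 1.35(84) + 1.6(68) = 113.40 + 108.80 = 222.20
(2) 1.2(84) + 1.6(21) = 100.80 + 33.60 = 134.40
(3) 1.4(84) + 1.7(55) = 117.60 + 93.50 = 211.10
(4) 1.0(84) - 0.7(68) = 84.00 - 47.60 = 36.40
(5) 0.85(84) - 0.6(21) = 71.40 - 12.60 = 58.80
(6) 1.35(84) + 1.4(55) + 0.2(21) = 113.40 + 77.00 + 4.20 = 194.60
(7) 1.35(84) = 113.40
Combination 1 governs: q_u = 222.20 psf.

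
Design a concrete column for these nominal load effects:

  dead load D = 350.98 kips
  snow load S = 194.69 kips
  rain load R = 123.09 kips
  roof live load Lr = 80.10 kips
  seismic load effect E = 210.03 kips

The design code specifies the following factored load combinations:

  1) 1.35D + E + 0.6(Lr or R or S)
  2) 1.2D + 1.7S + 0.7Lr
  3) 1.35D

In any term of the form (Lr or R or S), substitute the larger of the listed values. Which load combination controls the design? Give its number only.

Combination 2

(Lr or R or S) → S = 194.69 kips.
1) 1.35(350.98) + 1.0(210.03) + 0.6(194.69) = 800.67
2) 1.2(350.98) + 1.7(194.69) + 0.7(80.10) = 421.18 + 330.97 + 56.07 = 808.22
3) 1.35(350.98) = 473.82
The largest value is 808.22 kips from combination 2.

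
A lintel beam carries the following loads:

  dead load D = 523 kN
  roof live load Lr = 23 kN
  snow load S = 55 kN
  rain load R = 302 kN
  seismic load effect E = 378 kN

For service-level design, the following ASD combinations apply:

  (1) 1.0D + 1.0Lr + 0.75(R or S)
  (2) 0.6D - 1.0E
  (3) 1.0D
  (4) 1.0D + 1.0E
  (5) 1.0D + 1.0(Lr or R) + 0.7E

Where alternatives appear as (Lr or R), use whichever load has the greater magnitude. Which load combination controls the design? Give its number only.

Combination 5

(R or S) → R = 302 kN; (Lr or R) → R = 302 kN.
(1) 1.0(523) + 1.0(23) + 0.75(302) = 523.0 + 23.0 + 226.5 = 772.5
(2) 0.6(523) - 1.0(378) = 313.8 - 378.0 = -64.2
(3) 1.0(523) = 523.0
(4) 1.0(523) + 1.0(378) = 523.0 + 378.0 = 901.0
(5) 1.0(523) + 1.0(302) + 0.7(378) = 523.0 + 302.0 + 264.6 = 1089.6
The largest value is 1089.6 kN from combination 5.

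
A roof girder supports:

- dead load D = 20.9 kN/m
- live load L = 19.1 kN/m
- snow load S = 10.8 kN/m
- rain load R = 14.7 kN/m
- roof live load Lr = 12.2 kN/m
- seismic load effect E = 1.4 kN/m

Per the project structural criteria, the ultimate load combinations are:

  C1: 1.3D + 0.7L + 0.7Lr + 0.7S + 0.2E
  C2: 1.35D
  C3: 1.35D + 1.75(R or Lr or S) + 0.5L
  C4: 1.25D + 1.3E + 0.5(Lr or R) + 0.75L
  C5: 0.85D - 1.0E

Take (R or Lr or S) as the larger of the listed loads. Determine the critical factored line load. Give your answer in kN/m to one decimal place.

(R or Lr or S) → R = 14.7 kN/m; (Lr or R) → R = 14.7 kN/m.
C1: 1.3(20.9) + 0.7(19.1) + 0.7(12.2) + 0.7(10.8) + 0.2(1.4) = 56.9
C2: 1.35(20.9) = 28.2
C3: 1.35(20.9) + 1.75(14.7) + 0.5(19.1) = 28.2 + 25.7 + 9.6 = 63.5
C4: 1.25(20.9) + 1.3(1.4) + 0.5(14.7) + 0.75(19.1) = 26.1 + 1.8 + 7.4 + 14.3 = 49.6
C5: 0.85(20.9) - 1.0(1.4) = 17.8 - 1.4 = 16.4
Combination 3 governs: w_u = 63.5 kN/m.

63.5 kN/m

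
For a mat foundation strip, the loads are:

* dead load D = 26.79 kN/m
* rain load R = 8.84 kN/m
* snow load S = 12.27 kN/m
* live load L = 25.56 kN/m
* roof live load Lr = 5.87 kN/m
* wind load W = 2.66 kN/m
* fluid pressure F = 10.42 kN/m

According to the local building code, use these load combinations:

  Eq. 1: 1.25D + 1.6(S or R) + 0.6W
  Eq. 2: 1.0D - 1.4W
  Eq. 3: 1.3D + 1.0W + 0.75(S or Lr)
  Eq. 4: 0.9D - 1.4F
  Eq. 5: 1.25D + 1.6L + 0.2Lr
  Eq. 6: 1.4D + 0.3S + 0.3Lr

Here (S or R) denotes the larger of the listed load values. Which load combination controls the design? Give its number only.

(S or R) → S = 12.27 kN/m; (S or Lr) → S = 12.27 kN/m.
Eq. 1: 1.25(26.79) + 1.6(12.27) + 0.6(2.66) = 54.72
Eq. 2: 1.0(26.79) - 1.4(2.66) = 23.07
Eq. 3: 1.3(26.79) + 1.0(2.66) + 0.75(12.27) = 46.69
Eq. 4: 0.9(26.79) - 1.4(10.42) = 9.52
Eq. 5: 1.25(26.79) + 1.6(25.56) + 0.2(5.87) = 75.56
Eq. 6: 1.4(26.79) + 0.3(12.27) + 0.3(5.87) = 42.95
The largest value is 75.56 kN/m from combination 5.

Combination 5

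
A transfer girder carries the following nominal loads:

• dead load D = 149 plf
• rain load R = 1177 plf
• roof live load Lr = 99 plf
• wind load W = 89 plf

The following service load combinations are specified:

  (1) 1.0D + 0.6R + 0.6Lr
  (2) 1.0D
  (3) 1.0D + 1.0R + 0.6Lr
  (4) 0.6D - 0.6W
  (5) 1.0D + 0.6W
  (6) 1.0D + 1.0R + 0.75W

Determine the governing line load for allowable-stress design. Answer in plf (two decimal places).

(1) 1.0(149) + 0.6(1177) + 0.6(99) = 149.00 + 706.20 + 59.40 = 914.60
(2) 1.0(149) = 149.00
(3) 1.0(149) + 1.0(1177) + 0.6(99) = 149.00 + 1177.00 + 59.40 = 1385.40
(4) 0.6(149) - 0.6(89) = 89.40 - 53.40 = 36.00
(5) 1.0(149) + 0.6(89) = 149.00 + 53.40 = 202.40
(6) 1.0(149) + 1.0(1177) + 0.75(89) = 149.00 + 1177.00 + 66.75 = 1392.75
Combination 6 governs: w = 1392.75 plf.

1392.75 plf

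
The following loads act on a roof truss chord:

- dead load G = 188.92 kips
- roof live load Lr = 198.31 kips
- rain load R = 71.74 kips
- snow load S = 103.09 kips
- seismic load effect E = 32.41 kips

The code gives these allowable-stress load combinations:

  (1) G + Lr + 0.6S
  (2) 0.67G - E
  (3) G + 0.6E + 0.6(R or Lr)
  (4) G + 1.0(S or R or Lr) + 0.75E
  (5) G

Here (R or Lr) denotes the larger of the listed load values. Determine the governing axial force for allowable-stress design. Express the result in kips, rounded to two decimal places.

449.08 kips

(R or Lr) → Lr = 198.31 kips; (S or R or Lr) → Lr = 198.31 kips.
(1) 1.0(188.92) + 1.0(198.31) + 0.6(103.09) = 188.92 + 198.31 + 61.85 = 449.08
(2) 0.67(188.92) - 1.0(32.41) = 126.58 - 32.41 = 94.17
(3) 1.0(188.92) + 0.6(32.41) + 0.6(198.31) = 327.35
(4) 1.0(188.92) + 1.0(198.31) + 0.75(32.41) = 188.92 + 198.31 + 24.31 = 411.54
(5) 1.0(188.92) = 188.92
Combination 1 governs: P = 449.08 kips.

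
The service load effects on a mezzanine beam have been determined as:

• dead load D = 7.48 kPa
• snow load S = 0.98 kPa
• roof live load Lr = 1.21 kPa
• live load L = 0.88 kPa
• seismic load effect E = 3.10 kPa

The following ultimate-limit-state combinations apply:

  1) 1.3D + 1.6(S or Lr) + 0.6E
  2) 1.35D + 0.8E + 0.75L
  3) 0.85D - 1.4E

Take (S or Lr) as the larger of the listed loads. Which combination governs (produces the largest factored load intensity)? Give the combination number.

Combination 1

(S or Lr) → Lr = 1.21 kPa.
1) 1.3(7.48) + 1.6(1.21) + 0.6(3.10) = 9.72 + 1.94 + 1.86 = 13.52
2) 1.35(7.48) + 0.8(3.10) + 0.75(0.88) = 10.10 + 2.48 + 0.66 = 13.24
3) 0.85(7.48) - 1.4(3.10) = 6.36 - 4.34 = 2.02
The largest value is 13.52 kPa from combination 1.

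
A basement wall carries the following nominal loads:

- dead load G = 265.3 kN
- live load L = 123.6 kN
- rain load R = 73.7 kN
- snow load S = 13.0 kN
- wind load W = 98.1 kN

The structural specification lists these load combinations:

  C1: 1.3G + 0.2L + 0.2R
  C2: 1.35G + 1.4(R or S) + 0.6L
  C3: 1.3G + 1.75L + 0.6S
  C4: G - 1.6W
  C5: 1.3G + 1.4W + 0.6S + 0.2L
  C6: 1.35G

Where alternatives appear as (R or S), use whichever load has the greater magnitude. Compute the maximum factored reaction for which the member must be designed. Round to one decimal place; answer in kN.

569.0 kN

(R or S) → R = 73.7 kN.
C1: 1.3(265.3) + 0.2(123.6) + 0.2(73.7) = 384.4
C2: 1.35(265.3) + 1.4(73.7) + 0.6(123.6) = 535.5
C3: 1.3(265.3) + 1.75(123.6) + 0.6(13.0) = 344.9 + 216.3 + 7.8 = 569.0
C4: 1.0(265.3) - 1.6(98.1) = 265.3 - 157.0 = 108.3
C5: 1.3(265.3) + 1.4(98.1) + 0.6(13.0) + 0.2(123.6) = 514.8
C6: 1.35(265.3) = 358.2
Combination 3 governs: V_u = 569.0 kN.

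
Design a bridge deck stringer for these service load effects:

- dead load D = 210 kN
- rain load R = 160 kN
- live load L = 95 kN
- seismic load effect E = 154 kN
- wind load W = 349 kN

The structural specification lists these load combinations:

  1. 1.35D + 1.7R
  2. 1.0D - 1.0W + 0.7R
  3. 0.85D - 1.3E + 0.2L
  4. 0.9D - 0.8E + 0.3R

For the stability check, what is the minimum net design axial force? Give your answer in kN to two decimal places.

-27.00 kN

1. 1.35(210) + 1.7(160) = 283.50 + 272.00 = 555.50
2. 1.0(210) - 1.0(349) + 0.7(160) = 210.00 - 349.00 + 112.00 = -27.00
3. 0.85(210) - 1.3(154) + 0.2(95) = 178.50 - 200.20 + 19.00 = -2.70
4. 0.9(210) - 0.8(154) + 0.3(160) = 189.00 - 123.20 + 48.00 = 113.80
Combination 2 gives the minimum: -27.00 kN.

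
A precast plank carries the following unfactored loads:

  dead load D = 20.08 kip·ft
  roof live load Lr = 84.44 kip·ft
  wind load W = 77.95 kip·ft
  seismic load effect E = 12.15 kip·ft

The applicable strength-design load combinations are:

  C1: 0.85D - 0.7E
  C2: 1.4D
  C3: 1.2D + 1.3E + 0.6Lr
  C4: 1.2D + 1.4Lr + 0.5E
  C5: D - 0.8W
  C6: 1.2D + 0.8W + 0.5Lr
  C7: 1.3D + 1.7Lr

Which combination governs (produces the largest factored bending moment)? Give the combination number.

Combination 7

C1: 0.85(20.08) - 0.7(12.15) = 8.56
C2: 1.4(20.08) = 28.11
C3: 1.2(20.08) + 1.3(12.15) + 0.6(84.44) = 90.56
C4: 1.2(20.08) + 1.4(84.44) + 0.5(12.15) = 148.39
C5: 1.0(20.08) - 0.8(77.95) = -42.28
C6: 1.2(20.08) + 0.8(77.95) + 0.5(84.44) = 128.68
C7: 1.3(20.08) + 1.7(84.44) = 169.65
The largest value is 169.65 kip·ft from combination 7.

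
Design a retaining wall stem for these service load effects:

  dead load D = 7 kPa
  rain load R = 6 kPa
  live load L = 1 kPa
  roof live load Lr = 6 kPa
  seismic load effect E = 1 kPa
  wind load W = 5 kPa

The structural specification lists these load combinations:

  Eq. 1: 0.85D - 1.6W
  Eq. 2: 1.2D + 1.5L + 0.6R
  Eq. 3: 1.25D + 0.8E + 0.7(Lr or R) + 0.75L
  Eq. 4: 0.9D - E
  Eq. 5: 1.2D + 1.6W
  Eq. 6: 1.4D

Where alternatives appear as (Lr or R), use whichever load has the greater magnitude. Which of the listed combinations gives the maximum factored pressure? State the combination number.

Combination 5

(Lr or R) → Lr = 6 kPa.
Eq. 1: 0.85(7) - 1.6(5) = -2.05
Eq. 2: 1.2(7) + 1.5(1) + 0.6(6) = 13.50
Eq. 3: 1.25(7) + 0.8(1) + 0.7(6) + 0.75(1) = 14.50
Eq. 4: 0.9(7) - 1.0(1) = 5.30
Eq. 5: 1.2(7) + 1.6(5) = 16.40
Eq. 6: 1.4(7) = 9.80
The largest value is 16.40 kPa from combination 5.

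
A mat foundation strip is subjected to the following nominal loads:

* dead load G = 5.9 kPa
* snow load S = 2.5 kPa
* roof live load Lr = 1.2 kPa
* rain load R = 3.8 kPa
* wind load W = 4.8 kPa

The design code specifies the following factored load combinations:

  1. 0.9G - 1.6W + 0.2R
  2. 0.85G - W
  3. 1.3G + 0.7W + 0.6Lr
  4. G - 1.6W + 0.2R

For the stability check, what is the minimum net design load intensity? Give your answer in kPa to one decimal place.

-1.6 kPa

1. 0.9(5.9) - 1.6(4.8) + 0.2(3.8) = -1.6
2. 0.85(5.9) - 1.0(4.8) = 0.2
3. 1.3(5.9) + 0.7(4.8) + 0.6(1.2) = 11.8
4. 1.0(5.9) - 1.6(4.8) + 0.2(3.8) = -1.0
Combination 1 gives the minimum: -1.6 kPa.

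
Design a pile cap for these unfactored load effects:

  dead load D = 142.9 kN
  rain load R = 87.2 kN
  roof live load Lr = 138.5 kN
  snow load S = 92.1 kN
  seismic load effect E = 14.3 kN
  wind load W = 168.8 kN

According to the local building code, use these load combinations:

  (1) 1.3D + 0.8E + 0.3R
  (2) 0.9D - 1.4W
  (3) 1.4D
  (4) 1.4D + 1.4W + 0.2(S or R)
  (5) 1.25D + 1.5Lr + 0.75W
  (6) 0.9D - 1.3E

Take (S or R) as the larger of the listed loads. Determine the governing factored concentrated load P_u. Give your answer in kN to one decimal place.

(S or R) → S = 92.1 kN.
(1) 1.3(142.9) + 0.8(14.3) + 0.3(87.2) = 185.8 + 11.4 + 26.2 = 223.4
(2) 0.9(142.9) - 1.4(168.8) = 128.6 - 236.3 = -107.7
(3) 1.4(142.9) = 200.1
(4) 1.4(142.9) + 1.4(168.8) + 0.2(92.1) = 200.1 + 236.3 + 18.4 = 454.8
(5) 1.25(142.9) + 1.5(138.5) + 0.75(168.8) = 178.6 + 207.8 + 126.6 = 513.0
(6) 0.9(142.9) - 1.3(14.3) = 128.6 - 18.6 = 110.0
Combination 5 governs: P_u = 513.0 kN.

513.0 kN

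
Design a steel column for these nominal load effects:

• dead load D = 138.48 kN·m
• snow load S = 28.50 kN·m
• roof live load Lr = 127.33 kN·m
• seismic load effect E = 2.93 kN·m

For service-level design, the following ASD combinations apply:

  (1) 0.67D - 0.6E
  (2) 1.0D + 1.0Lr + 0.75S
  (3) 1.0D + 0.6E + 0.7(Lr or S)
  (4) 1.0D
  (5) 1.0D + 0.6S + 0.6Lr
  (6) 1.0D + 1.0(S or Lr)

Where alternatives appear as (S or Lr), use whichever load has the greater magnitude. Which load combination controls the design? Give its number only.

Combination 2

(Lr or S) → Lr = 127.33 kN·m; (S or Lr) → Lr = 127.33 kN·m.
(1) 0.67(138.48) - 0.6(2.93) = 92.78 - 1.76 = 91.02
(2) 1.0(138.48) + 1.0(127.33) + 0.75(28.50) = 138.48 + 127.33 + 21.38 = 287.19
(3) 1.0(138.48) + 0.6(2.93) + 0.7(127.33) = 138.48 + 1.76 + 89.13 = 229.37
(4) 1.0(138.48) = 138.48
(5) 1.0(138.48) + 0.6(28.50) + 0.6(127.33) = 138.48 + 17.10 + 76.40 = 231.98
(6) 1.0(138.48) + 1.0(127.33) = 138.48 + 127.33 = 265.81
The largest value is 287.19 kN·m from combination 2.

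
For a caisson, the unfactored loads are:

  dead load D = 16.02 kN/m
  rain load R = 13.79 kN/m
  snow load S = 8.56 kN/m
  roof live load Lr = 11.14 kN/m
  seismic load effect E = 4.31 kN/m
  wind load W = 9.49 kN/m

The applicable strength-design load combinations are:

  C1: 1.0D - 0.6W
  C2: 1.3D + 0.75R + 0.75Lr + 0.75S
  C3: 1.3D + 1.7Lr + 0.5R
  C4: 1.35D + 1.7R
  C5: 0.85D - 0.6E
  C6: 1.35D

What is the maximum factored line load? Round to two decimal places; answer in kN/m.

C1: 1.0(16.02) - 0.6(9.49) = 16.02 - 5.69 = 10.33
C2: 1.3(16.02) + 0.75(13.79) + 0.75(11.14) + 0.75(8.56) = 45.94
C3: 1.3(16.02) + 1.7(11.14) + 0.5(13.79) = 46.66
C4: 1.35(16.02) + 1.7(13.79) = 21.63 + 23.44 = 45.07
C5: 0.85(16.02) - 0.6(4.31) = 13.62 - 2.59 = 11.03
C6: 1.35(16.02) = 21.63
The controlling combination is 3, giving 46.66 kN/m.

46.66 kN/m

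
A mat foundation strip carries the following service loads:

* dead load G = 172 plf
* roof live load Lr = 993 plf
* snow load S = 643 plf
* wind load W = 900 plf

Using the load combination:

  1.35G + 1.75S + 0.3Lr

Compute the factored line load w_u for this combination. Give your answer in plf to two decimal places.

1655.35 plf

1.35(172) + 1.75(643) + 0.3(993) = 232.20 + 1125.25 + 297.90 = 1655.35
w_u = 1655.35 plf.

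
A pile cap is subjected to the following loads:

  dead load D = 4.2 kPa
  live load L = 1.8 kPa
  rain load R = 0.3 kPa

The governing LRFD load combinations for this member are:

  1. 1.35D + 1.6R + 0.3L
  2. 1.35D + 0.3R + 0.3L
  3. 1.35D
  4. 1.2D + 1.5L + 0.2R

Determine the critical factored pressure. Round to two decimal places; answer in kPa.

7.80 kPa

1. 1.35(4.2) + 1.6(0.3) + 0.3(1.8) = 6.69
2. 1.35(4.2) + 0.3(0.3) + 0.3(1.8) = 6.30
3. 1.35(4.2) = 5.67
4. 1.2(4.2) + 1.5(1.8) + 0.2(0.3) = 7.80
The controlling combination is 4, giving 7.80 kPa.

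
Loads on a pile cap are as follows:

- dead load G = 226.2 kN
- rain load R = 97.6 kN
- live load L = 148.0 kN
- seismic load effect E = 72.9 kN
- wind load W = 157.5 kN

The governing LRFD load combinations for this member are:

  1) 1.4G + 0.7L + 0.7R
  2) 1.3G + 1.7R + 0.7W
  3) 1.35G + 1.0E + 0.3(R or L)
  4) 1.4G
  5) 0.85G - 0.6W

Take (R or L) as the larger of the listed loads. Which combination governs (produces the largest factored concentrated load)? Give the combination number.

(R or L) → L = 148.0 kN.
1) 1.4(226.2) + 0.7(148.0) + 0.7(97.6) = 316.7 + 103.6 + 68.3 = 488.6
2) 1.3(226.2) + 1.7(97.6) + 0.7(157.5) = 570.2
3) 1.35(226.2) + 1.0(72.9) + 0.3(148.0) = 305.4 + 72.9 + 44.4 = 422.7
4) 1.4(226.2) = 316.7
5) 0.85(226.2) - 0.6(157.5) = 192.3 - 94.5 = 97.8
The largest value is 570.2 kN from combination 2.

Combination 2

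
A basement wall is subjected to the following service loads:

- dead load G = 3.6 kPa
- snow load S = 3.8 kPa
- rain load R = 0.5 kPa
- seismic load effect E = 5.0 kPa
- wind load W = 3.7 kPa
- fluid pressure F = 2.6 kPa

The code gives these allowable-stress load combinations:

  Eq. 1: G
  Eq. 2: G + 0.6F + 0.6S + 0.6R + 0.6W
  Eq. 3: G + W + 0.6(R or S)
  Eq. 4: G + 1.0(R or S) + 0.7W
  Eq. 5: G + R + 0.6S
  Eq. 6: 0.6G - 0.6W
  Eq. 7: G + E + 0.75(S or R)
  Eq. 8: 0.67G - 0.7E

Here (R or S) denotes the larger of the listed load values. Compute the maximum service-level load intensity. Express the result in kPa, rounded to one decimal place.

11.5 kPa

(R or S) → S = 3.8 kPa; (S or R) → S = 3.8 kPa.
Eq. 1: 1.0(3.6) = 3.6
Eq. 2: 1.0(3.6) + 0.6(2.6) + 0.6(3.8) + 0.6(0.5) + 0.6(3.7) = 3.6 + 1.6 + 2.3 + 0.3 + 2.2 = 10.0
Eq. 3: 1.0(3.6) + 1.0(3.7) + 0.6(3.8) = 3.6 + 3.7 + 2.3 = 9.6
Eq. 4: 1.0(3.6) + 1.0(3.8) + 0.7(3.7) = 3.6 + 3.8 + 2.6 = 10.0
Eq. 5: 1.0(3.6) + 1.0(0.5) + 0.6(3.8) = 3.6 + 0.5 + 2.3 = 6.4
Eq. 6: 0.6(3.6) - 0.6(3.7) = -0.1
Eq. 7: 1.0(3.6) + 1.0(5.0) + 0.75(3.8) = 3.6 + 5.0 + 2.9 = 11.5
Eq. 8: 0.67(3.6) - 0.7(5.0) = 2.4 - 3.5 = -1.1
The controlling combination is 7, giving 11.5 kPa.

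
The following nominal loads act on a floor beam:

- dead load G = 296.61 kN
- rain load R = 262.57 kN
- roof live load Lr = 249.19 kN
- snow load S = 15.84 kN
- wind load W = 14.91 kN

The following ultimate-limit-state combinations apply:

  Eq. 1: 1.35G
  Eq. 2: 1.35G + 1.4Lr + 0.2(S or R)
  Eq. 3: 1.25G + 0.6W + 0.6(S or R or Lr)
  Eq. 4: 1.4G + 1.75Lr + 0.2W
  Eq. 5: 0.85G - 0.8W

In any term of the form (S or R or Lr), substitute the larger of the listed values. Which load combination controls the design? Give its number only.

(S or R) → R = 262.57 kN; (S or R or Lr) → R = 262.57 kN.
Eq. 1: 1.35(296.61) = 400.42
Eq. 2: 1.35(296.61) + 1.4(249.19) + 0.2(262.57) = 400.42 + 348.87 + 52.51 = 801.80
Eq. 3: 1.25(296.61) + 0.6(14.91) + 0.6(262.57) = 370.76 + 8.95 + 157.54 = 537.25
Eq. 4: 1.4(296.61) + 1.75(249.19) + 0.2(14.91) = 854.32
Eq. 5: 0.85(296.61) - 0.8(14.91) = 252.12 - 11.93 = 240.19
The largest value is 854.32 kN from combination 4.

Combination 4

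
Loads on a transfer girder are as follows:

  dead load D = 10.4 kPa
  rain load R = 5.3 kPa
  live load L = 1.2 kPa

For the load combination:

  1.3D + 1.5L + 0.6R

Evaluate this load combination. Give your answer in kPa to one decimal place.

18.5 kPa

1.3(10.4) + 1.5(1.2) + 0.6(5.3) = 13.5 + 1.8 + 3.2 = 18.5
p_u = 18.5 kPa.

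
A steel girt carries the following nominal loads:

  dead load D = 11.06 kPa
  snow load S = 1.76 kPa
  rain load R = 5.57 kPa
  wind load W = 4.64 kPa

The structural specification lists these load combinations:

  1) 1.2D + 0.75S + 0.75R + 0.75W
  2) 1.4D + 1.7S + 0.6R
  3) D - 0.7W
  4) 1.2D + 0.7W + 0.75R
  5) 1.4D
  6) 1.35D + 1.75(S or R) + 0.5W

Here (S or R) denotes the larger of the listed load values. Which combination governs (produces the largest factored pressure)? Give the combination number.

(S or R) → R = 5.57 kPa.
1) 1.2(11.06) + 0.75(1.76) + 0.75(5.57) + 0.75(4.64) = 22.25
2) 1.4(11.06) + 1.7(1.76) + 0.6(5.57) = 21.82
3) 1.0(11.06) - 0.7(4.64) = 7.81
4) 1.2(11.06) + 0.7(4.64) + 0.75(5.57) = 20.70
5) 1.4(11.06) = 15.48
6) 1.35(11.06) + 1.75(5.57) + 0.5(4.64) = 27.00
The largest value is 27.00 kPa from combination 6.

Combination 6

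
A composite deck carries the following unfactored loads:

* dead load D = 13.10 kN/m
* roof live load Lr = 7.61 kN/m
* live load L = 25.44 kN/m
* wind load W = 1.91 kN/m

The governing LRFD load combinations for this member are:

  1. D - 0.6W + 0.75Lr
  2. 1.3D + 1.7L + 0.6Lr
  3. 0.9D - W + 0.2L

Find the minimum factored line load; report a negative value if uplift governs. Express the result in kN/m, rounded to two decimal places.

1. 1.0(13.10) - 0.6(1.91) + 0.75(7.61) = 13.10 - 1.15 + 5.71 = 17.66
2. 1.3(13.10) + 1.7(25.44) + 0.6(7.61) = 64.84
3. 0.9(13.10) - 1.0(1.91) + 0.2(25.44) = 11.79 - 1.91 + 5.09 = 14.97
Combination 3 gives the minimum: 14.97 kN/m.

14.97 kN/m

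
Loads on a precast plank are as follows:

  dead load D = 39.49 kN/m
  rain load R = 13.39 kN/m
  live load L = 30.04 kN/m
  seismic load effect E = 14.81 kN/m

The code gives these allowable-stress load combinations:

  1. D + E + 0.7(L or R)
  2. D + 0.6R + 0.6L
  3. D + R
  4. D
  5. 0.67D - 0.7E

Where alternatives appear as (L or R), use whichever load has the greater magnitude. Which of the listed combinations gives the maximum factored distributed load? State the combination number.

(L or R) → L = 30.04 kN/m.
1. 1.0(39.49) + 1.0(14.81) + 0.7(30.04) = 39.49 + 14.81 + 21.03 = 75.33
2. 1.0(39.49) + 0.6(13.39) + 0.6(30.04) = 65.55
3. 1.0(39.49) + 1.0(13.39) = 39.49 + 13.39 = 52.88
4. 1.0(39.49) = 39.49
5. 0.67(39.49) - 0.7(14.81) = 26.46 - 10.37 = 16.09
The largest value is 75.33 kN/m from combination 1.

Combination 1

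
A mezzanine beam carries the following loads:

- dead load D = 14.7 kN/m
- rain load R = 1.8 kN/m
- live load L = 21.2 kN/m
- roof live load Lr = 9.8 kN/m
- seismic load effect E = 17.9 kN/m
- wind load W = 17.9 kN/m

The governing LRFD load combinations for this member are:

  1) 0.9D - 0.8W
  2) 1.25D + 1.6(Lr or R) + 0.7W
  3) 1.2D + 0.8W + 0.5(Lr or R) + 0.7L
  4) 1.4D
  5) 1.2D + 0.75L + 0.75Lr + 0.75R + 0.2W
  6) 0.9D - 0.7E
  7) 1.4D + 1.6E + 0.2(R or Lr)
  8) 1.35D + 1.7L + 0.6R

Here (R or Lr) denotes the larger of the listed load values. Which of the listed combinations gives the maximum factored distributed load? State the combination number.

(Lr or R) → Lr = 9.8 kN/m; (R or Lr) → Lr = 9.8 kN/m.
1) 0.9(14.7) - 0.8(17.9) = 13.23 - 14.32 = -1.09
2) 1.25(14.7) + 1.6(9.8) + 0.7(17.9) = 18.38 + 15.68 + 12.53 = 46.59
3) 1.2(14.7) + 0.8(17.9) + 0.5(9.8) + 0.7(21.2) = 17.64 + 14.32 + 4.90 + 14.84 = 51.70
4) 1.4(14.7) = 20.58
5) 1.2(14.7) + 0.75(21.2) + 0.75(9.8) + 0.75(1.8) + 0.2(17.9) = 17.64 + 15.90 + 7.35 + 1.35 + 3.58 = 45.82
6) 0.9(14.7) - 0.7(17.9) = 13.23 - 12.53 = 0.70
7) 1.4(14.7) + 1.6(17.9) + 0.2(9.8) = 20.58 + 28.64 + 1.96 = 51.18
8) 1.35(14.7) + 1.7(21.2) + 0.6(1.8) = 19.85 + 36.04 + 1.08 = 56.97
The largest value is 56.97 kN/m from combination 8.

Combination 8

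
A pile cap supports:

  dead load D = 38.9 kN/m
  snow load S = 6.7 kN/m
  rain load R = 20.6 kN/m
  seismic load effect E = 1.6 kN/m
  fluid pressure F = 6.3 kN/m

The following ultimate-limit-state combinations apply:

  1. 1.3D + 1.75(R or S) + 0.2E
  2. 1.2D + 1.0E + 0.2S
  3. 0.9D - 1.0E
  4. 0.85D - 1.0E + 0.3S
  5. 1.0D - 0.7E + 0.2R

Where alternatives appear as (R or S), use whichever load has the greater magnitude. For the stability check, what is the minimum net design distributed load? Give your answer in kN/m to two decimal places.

(R or S) → R = 20.6 kN/m.
1. 1.3(38.9) + 1.75(20.6) + 0.2(1.6) = 50.57 + 36.05 + 0.32 = 86.94
2. 1.2(38.9) + 1.0(1.6) + 0.2(6.7) = 46.68 + 1.60 + 1.34 = 49.62
3. 0.9(38.9) - 1.0(1.6) = 35.01 - 1.60 = 33.41
4. 0.85(38.9) - 1.0(1.6) + 0.3(6.7) = 33.07 - 1.60 + 2.01 = 33.48
5. 1.0(38.9) - 0.7(1.6) + 0.2(20.6) = 38.90 - 1.12 + 4.12 = 41.90
Combination 3 gives the minimum: 33.41 kN/m.

33.41 kN/m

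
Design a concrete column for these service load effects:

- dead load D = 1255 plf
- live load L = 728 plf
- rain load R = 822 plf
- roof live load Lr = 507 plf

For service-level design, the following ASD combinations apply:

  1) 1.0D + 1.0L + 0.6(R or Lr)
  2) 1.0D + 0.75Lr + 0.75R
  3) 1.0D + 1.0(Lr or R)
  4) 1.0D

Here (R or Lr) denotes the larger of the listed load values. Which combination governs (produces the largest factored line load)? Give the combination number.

(R or Lr) → R = 822 plf; (Lr or R) → R = 822 plf.
1) 1.0(1255) + 1.0(728) + 0.6(822) = 1255.0 + 728.0 + 493.2 = 2476.2
2) 1.0(1255) + 0.75(507) + 0.75(822) = 1255.0 + 380.3 + 616.5 = 2251.8
3) 1.0(1255) + 1.0(822) = 1255.0 + 822.0 = 2077.0
4) 1.0(1255) = 1255.0
The largest value is 2476.2 plf from combination 1.

Combination 1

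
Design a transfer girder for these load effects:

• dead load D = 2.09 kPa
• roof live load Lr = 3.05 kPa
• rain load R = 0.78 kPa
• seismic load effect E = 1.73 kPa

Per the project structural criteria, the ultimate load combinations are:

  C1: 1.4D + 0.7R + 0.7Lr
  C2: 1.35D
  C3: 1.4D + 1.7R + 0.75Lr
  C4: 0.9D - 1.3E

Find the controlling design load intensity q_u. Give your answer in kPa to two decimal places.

C1: 1.4(2.09) + 0.7(0.78) + 0.7(3.05) = 5.61
C2: 1.35(2.09) = 2.82
C3: 1.4(2.09) + 1.7(0.78) + 0.75(3.05) = 6.54
C4: 0.9(2.09) - 1.3(1.73) = 1.88 - 2.25 = -0.37
The controlling combination is 3, giving 6.54 kPa.

6.54 kPa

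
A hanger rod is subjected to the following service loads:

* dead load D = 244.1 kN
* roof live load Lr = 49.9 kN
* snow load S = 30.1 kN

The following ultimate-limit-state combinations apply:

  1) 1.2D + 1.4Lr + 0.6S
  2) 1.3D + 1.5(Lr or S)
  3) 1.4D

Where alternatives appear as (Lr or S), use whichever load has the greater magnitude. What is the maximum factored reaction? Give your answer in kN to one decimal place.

392.2 kN

(Lr or S) → Lr = 49.9 kN.
1) 1.2(244.1) + 1.4(49.9) + 0.6(30.1) = 380.8
2) 1.3(244.1) + 1.5(49.9) = 392.2
3) 1.4(244.1) = 341.7
Maximum is from combination 2.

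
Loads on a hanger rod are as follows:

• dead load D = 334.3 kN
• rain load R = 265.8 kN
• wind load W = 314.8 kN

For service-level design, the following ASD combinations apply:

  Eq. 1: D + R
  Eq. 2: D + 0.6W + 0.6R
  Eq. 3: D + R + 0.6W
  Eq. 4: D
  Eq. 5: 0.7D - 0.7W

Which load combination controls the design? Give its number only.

Eq. 1: 1.0(334.3) + 1.0(265.8) = 334.30 + 265.80 = 600.10
Eq. 2: 1.0(334.3) + 0.6(314.8) + 0.6(265.8) = 334.30 + 188.88 + 159.48 = 682.66
Eq. 3: 1.0(334.3) + 1.0(265.8) + 0.6(314.8) = 334.30 + 265.80 + 188.88 = 788.98
Eq. 4: 1.0(334.3) = 334.30
Eq. 5: 0.7(334.3) - 0.7(314.8) = 234.01 - 220.36 = 13.65
The largest value is 788.98 kN from combination 3.

Combination 3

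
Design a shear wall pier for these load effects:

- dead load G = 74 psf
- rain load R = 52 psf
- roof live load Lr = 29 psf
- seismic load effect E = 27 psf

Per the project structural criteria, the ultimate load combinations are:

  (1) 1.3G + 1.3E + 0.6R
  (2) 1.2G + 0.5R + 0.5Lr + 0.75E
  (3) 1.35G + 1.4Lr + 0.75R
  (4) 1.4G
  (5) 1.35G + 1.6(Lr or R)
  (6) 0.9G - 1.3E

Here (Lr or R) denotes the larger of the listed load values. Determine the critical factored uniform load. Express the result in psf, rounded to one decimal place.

183.1 psf

(Lr or R) → R = 52 psf.
(1) 1.3(74) + 1.3(27) + 0.6(52) = 96.2 + 35.1 + 31.2 = 162.5
(2) 1.2(74) + 0.5(52) + 0.5(29) + 0.75(27) = 88.8 + 26.0 + 14.5 + 20.3 = 149.6
(3) 1.35(74) + 1.4(29) + 0.75(52) = 99.9 + 40.6 + 39.0 = 179.5
(4) 1.4(74) = 103.6
(5) 1.35(74) + 1.6(52) = 99.9 + 83.2 = 183.1
(6) 0.9(74) - 1.3(27) = 66.6 - 35.1 = 31.5
The controlling combination is 5, giving 183.1 psf.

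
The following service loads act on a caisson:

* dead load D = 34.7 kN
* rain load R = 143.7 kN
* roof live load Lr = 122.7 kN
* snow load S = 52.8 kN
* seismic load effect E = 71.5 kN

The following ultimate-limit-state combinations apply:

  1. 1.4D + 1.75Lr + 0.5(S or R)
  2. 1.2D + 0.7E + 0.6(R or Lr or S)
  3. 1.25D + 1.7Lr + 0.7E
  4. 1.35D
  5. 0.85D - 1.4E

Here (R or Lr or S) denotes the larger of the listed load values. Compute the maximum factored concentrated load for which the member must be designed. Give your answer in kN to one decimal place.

(S or R) → R = 143.7 kN; (R or Lr or S) → R = 143.7 kN.
1. 1.4(34.7) + 1.75(122.7) + 0.5(143.7) = 48.6 + 214.7 + 71.9 = 335.2
2. 1.2(34.7) + 0.7(71.5) + 0.6(143.7) = 41.6 + 50.1 + 86.2 = 177.9
3. 1.25(34.7) + 1.7(122.7) + 0.7(71.5) = 302.0
4. 1.35(34.7) = 46.8
5. 0.85(34.7) - 1.4(71.5) = 29.5 - 100.1 = -70.6
The controlling combination is 1, giving 335.2 kN.

335.2 kN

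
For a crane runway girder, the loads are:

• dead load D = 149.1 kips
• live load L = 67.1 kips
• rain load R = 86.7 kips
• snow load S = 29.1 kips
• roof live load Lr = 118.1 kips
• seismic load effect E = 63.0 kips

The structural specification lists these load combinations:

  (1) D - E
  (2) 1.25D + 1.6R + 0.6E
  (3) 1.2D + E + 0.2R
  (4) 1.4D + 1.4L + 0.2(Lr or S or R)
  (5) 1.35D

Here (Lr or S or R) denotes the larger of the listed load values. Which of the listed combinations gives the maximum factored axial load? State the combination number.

(Lr or S or R) → Lr = 118.1 kips.
(1) 1.0(149.1) - 1.0(63.0) = 86.10
(2) 1.25(149.1) + 1.6(86.7) + 0.6(63.0) = 362.90
(3) 1.2(149.1) + 1.0(63.0) + 0.2(86.7) = 259.26
(4) 1.4(149.1) + 1.4(67.1) + 0.2(118.1) = 326.30
(5) 1.35(149.1) = 201.29
The largest value is 362.90 kips from combination 2.

Combination 2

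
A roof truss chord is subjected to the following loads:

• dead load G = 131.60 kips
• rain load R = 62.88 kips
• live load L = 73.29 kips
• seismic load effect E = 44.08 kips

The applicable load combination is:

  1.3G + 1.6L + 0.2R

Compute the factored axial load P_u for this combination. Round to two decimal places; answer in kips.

1.3(131.60) + 1.6(73.29) + 0.2(62.88) = 300.92
P_u = 300.92 kips.

300.92 kips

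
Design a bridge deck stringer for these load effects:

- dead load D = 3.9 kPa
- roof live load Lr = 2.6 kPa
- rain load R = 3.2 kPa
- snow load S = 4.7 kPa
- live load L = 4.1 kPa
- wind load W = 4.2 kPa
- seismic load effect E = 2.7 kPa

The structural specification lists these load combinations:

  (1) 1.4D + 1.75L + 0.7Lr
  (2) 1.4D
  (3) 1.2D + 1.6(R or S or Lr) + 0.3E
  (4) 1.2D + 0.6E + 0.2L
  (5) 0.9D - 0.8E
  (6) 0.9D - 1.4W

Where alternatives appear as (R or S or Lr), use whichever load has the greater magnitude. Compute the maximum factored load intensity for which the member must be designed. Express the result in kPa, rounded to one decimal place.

(R or S or Lr) → S = 4.7 kPa.
(1) 1.4(3.9) + 1.75(4.1) + 0.7(2.6) = 5.5 + 7.2 + 1.8 = 14.5
(2) 1.4(3.9) = 5.5
(3) 1.2(3.9) + 1.6(4.7) + 0.3(2.7) = 4.7 + 7.5 + 0.8 = 13.0
(4) 1.2(3.9) + 0.6(2.7) + 0.2(4.1) = 4.7 + 1.6 + 0.8 = 7.1
(5) 0.9(3.9) - 0.8(2.7) = 1.4
(6) 0.9(3.9) - 1.4(4.2) = 3.5 - 5.9 = -2.4
Combination 1 governs: q_u = 14.5 kPa.

14.5 kPa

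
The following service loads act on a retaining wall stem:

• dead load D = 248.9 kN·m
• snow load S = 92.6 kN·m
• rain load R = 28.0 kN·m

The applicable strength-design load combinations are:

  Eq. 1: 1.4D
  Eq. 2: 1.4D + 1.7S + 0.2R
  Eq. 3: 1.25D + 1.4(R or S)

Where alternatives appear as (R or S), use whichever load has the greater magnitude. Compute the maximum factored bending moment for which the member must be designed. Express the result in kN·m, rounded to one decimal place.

(R or S) → S = 92.6 kN·m.
Eq. 1: 1.4(248.9) = 348.5
Eq. 2: 1.4(248.9) + 1.7(92.6) + 0.2(28.0) = 511.5
Eq. 3: 1.25(248.9) + 1.4(92.6) = 440.8
Maximum is from combination 2.

511.5 kN·m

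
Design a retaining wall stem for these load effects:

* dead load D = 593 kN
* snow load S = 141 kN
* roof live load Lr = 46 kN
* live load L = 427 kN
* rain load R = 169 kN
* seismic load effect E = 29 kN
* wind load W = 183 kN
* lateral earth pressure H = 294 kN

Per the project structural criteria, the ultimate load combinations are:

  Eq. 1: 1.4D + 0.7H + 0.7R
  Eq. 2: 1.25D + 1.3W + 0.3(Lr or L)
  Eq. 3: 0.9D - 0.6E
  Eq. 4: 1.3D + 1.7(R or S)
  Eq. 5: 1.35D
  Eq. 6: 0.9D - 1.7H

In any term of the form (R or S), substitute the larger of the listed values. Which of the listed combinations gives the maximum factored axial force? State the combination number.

Combination 1

(Lr or L) → L = 427 kN; (R or S) → R = 169 kN.
Eq. 1: 1.4(593) + 0.7(294) + 0.7(169) = 830.2 + 205.8 + 118.3 = 1154.3
Eq. 2: 1.25(593) + 1.3(183) + 0.3(427) = 741.3 + 237.9 + 128.1 = 1107.3
Eq. 3: 0.9(593) - 0.6(29) = 533.7 - 17.4 = 516.3
Eq. 4: 1.3(593) + 1.7(169) = 770.9 + 287.3 = 1058.2
Eq. 5: 1.35(593) = 800.6
Eq. 6: 0.9(593) - 1.7(294) = 533.7 - 499.8 = 33.9
The largest value is 1154.3 kN from combination 1.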